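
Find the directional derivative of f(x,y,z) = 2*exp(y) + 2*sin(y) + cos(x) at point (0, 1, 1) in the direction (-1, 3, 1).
6*sqrt(11)*(cos(1) + E)/11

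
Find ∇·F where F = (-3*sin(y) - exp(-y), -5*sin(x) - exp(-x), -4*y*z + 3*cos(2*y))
-4*y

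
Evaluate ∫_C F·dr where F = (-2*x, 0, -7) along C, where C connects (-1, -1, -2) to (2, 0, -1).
-10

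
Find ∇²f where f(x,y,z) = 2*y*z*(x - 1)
0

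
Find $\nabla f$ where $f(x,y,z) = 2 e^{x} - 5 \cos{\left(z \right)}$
(2*exp(x), 0, 5*sin(z))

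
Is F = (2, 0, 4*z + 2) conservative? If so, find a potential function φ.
Yes, F is conservative. φ = 2*x + 2*z**2 + 2*z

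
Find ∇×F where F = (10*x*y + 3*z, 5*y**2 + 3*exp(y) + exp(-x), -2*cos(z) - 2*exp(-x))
(0, 3 - 2*exp(-x), -10*x - exp(-x))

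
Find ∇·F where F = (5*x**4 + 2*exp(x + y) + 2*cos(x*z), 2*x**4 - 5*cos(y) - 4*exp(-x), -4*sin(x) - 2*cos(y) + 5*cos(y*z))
20*x**3 - 5*y*sin(y*z) - 2*z*sin(x*z) + 2*exp(x + y) + 5*sin(y)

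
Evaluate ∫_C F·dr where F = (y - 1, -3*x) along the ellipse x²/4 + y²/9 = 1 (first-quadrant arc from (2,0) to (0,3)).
2 - 6*pi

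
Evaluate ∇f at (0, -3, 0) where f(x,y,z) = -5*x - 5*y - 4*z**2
(-5, -5, 0)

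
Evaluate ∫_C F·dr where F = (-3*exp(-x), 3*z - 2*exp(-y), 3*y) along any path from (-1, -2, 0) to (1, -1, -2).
-2*exp(2) - E + 3*exp(-1) + 6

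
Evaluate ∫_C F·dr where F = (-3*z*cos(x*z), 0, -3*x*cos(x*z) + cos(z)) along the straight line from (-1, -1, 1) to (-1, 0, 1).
0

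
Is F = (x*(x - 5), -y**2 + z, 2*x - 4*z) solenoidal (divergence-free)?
No, ∇·F = 2*x - 2*y - 9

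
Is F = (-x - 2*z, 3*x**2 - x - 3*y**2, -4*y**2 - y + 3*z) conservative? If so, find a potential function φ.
No, ∇×F = (-8*y - 1, -2, 6*x - 1) ≠ 0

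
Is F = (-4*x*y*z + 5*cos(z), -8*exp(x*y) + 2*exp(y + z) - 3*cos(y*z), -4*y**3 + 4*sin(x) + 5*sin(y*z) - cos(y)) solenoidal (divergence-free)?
No, ∇·F = -8*x*exp(x*y) - 4*y*z + 5*y*cos(y*z) + 3*z*sin(y*z) + 2*exp(y + z)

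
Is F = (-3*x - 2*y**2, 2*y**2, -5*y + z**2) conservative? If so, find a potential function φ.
No, ∇×F = (-5, 0, 4*y) ≠ 0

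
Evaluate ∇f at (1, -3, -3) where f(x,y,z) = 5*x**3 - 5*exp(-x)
(5*exp(-1) + 15, 0, 0)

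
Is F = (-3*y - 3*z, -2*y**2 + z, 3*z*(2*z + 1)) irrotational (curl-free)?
No, ∇×F = (-1, -3, 3)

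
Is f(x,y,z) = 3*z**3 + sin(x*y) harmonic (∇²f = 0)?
No, ∇²f = -x**2*sin(x*y) - y**2*sin(x*y) + 18*z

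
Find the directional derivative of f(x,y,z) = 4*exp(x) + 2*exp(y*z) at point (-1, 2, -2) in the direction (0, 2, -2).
-4*sqrt(2)*exp(-4)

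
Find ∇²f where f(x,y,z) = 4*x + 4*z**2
8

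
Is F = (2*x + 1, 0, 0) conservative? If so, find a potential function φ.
Yes, F is conservative. φ = x*(x + 1)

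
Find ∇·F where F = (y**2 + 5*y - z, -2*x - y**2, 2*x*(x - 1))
-2*y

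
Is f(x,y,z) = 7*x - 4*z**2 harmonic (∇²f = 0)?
No, ∇²f = -8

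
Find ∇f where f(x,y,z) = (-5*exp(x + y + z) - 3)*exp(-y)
(-5*exp(x + z), 3*exp(-y), -5*exp(x + z))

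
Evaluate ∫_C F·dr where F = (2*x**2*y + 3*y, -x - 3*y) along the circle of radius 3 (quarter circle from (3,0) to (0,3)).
-153*pi/8 - 27/2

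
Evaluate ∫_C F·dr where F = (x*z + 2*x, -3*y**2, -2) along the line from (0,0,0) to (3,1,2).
10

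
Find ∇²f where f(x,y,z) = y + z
0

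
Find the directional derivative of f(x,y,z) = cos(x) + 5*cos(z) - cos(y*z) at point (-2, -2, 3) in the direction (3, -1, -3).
3*sqrt(19)*(-sin(6) + 5*sin(3) + sin(2))/19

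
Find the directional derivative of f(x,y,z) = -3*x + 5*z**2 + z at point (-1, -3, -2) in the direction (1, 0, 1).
-11*sqrt(2)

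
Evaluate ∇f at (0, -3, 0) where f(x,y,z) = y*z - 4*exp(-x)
(4, 0, -3)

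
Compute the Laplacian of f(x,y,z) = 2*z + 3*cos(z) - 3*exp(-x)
-3*cos(z) - 3*exp(-x)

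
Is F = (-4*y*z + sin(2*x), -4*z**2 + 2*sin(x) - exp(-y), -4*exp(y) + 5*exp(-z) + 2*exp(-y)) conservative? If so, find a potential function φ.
No, ∇×F = (8*z - 4*exp(y) - 2*exp(-y), -4*y, 4*z + 2*cos(x)) ≠ 0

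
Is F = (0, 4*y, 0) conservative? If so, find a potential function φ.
Yes, F is conservative. φ = 2*y**2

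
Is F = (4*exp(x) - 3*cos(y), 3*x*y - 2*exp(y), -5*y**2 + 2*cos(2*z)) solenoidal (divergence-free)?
No, ∇·F = 3*x + 4*exp(x) - 2*exp(y) - 4*sin(2*z)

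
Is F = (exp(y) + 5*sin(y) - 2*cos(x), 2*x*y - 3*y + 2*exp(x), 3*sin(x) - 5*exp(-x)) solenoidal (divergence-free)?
No, ∇·F = 2*x + 2*sin(x) - 3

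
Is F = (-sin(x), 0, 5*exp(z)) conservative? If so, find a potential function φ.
Yes, F is conservative. φ = 5*exp(z) + cos(x)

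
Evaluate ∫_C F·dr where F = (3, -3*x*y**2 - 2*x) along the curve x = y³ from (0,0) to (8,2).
-16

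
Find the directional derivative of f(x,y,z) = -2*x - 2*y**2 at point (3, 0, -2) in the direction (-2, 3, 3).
2*sqrt(22)/11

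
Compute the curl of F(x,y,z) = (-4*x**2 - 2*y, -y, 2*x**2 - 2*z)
(0, -4*x, 2)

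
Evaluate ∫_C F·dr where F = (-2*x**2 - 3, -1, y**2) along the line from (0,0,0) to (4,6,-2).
-254/3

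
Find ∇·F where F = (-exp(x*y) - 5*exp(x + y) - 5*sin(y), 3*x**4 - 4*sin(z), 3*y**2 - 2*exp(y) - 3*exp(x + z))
-y*exp(x*y) - 5*exp(x + y) - 3*exp(x + z)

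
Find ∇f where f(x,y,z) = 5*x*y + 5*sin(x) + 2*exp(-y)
(5*y + 5*cos(x), 5*x - 2*exp(-y), 0)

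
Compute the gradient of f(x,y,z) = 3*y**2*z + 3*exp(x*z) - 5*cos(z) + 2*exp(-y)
(3*z*exp(x*z), 6*y*z - 2*exp(-y), 3*x*exp(x*z) + 3*y**2 + 5*sin(z))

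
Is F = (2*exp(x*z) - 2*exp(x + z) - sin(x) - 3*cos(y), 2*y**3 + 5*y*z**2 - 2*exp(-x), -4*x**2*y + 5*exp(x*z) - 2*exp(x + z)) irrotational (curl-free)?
No, ∇×F = (-4*x**2 - 10*y*z, 8*x*y + 2*x*exp(x*z) - 5*z*exp(x*z), -3*sin(y) + 2*exp(-x))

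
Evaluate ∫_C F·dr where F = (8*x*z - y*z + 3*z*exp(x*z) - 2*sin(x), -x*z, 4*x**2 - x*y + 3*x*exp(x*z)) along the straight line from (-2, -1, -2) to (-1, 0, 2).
-3*exp(4) + 3*exp(-2) - 2*cos(2) + 2*cos(1) + 36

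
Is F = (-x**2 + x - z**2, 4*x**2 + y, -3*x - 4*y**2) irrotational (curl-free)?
No, ∇×F = (-8*y, 3 - 2*z, 8*x)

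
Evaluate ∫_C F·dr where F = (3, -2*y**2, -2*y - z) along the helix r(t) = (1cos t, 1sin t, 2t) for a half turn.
-2*pi**2 - 14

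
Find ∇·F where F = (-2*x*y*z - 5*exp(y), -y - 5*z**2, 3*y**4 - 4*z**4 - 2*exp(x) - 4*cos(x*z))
4*x*sin(x*z) - 2*y*z - 16*z**3 - 1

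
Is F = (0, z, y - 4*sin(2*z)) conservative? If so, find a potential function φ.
Yes, F is conservative. φ = y*z + 2*cos(2*z)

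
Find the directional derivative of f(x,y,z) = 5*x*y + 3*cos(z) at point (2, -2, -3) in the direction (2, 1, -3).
-sqrt(14)*(9*sin(3) + 10)/14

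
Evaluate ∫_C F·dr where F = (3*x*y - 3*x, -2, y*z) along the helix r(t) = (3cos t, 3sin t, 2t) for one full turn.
-24*pi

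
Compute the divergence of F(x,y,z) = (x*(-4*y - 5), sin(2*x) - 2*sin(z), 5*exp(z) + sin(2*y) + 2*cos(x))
-4*y + 5*exp(z) - 5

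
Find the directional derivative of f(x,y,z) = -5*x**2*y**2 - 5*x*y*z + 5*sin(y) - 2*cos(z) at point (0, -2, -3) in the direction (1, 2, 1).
sqrt(6)*(-15 + 5*cos(2) - sin(3))/3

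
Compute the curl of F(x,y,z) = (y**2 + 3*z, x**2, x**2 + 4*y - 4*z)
(4, 3 - 2*x, 2*x - 2*y)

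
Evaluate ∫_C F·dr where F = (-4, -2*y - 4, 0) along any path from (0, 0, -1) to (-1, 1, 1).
-1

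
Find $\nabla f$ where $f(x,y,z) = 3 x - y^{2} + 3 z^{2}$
(3, -2*y, 6*z)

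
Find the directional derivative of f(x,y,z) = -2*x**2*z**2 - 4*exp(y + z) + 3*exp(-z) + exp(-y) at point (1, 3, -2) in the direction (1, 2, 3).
sqrt(14)*(-9*exp(5) - 20*exp(4) - 2 + 8*exp(3))*exp(-3)/14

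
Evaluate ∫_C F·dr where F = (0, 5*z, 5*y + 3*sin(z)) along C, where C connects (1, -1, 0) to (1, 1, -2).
-7 - 3*cos(2)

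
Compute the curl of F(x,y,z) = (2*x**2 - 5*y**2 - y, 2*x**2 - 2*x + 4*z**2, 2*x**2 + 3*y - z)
(3 - 8*z, -4*x, 4*x + 10*y - 1)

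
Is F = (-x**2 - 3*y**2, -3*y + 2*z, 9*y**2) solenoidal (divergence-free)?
No, ∇·F = -2*x - 3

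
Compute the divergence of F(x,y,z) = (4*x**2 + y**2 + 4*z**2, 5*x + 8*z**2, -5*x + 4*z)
8*x + 4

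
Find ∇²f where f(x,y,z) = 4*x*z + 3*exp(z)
3*exp(z)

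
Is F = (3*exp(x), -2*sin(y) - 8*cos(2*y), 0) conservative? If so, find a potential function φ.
Yes, F is conservative. φ = 3*exp(x) - 4*sin(2*y) + 2*cos(y)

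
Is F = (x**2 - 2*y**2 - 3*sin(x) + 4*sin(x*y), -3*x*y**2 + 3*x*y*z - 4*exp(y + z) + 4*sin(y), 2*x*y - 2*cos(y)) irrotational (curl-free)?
No, ∇×F = (-3*x*y + 2*x + 4*exp(y + z) + 2*sin(y), -2*y, -4*x*cos(x*y) - 3*y**2 + 3*y*z + 4*y)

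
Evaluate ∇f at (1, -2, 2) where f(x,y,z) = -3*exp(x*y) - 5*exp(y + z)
(6*exp(-2), -5 - 3*exp(-2), -5)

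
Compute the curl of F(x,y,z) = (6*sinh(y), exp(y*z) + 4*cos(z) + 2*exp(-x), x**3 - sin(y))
(-y*exp(y*z) + 4*sin(z) - cos(y), -3*x**2, -6*cosh(y) - 2*exp(-x))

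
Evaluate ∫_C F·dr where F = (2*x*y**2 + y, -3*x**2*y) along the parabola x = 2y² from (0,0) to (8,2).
160/3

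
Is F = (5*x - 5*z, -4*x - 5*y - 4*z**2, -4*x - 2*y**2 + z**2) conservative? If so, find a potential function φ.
No, ∇×F = (-4*y + 8*z, -1, -4) ≠ 0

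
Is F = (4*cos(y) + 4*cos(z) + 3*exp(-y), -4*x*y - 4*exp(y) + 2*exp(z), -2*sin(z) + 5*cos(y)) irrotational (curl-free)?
No, ∇×F = (-2*exp(z) - 5*sin(y), -4*sin(z), -4*y + 4*sin(y) + 3*exp(-y))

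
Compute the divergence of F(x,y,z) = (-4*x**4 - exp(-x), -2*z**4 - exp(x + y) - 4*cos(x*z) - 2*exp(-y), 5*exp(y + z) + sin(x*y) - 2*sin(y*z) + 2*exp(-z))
-16*x**3 - 2*y*cos(y*z) - exp(x + y) + 5*exp(y + z) - 2*exp(-z) + 2*exp(-y) + exp(-x)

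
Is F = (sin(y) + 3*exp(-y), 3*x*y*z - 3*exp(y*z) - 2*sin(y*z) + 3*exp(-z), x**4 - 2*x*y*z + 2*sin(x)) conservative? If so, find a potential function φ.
No, ∇×F = (-3*x*y - 2*x*z + 3*y*exp(y*z) + 2*y*cos(y*z) + 3*exp(-z), -4*x**3 + 2*y*z - 2*cos(x), 3*y*z - cos(y) + 3*exp(-y)) ≠ 0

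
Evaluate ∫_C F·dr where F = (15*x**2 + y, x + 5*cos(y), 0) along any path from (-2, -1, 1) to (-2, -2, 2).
-5*sin(2) + 2 + 5*sin(1)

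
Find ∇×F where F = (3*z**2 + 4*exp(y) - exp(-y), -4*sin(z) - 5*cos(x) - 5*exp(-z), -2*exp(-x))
(4*cos(z) - 5*exp(-z), 6*z - 2*exp(-x), -4*exp(y) + 5*sin(x) - exp(-y))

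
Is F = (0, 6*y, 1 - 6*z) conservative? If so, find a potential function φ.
Yes, F is conservative. φ = 3*y**2 - 3*z**2 + z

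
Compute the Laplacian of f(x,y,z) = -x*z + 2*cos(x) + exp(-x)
-2*cos(x) + exp(-x)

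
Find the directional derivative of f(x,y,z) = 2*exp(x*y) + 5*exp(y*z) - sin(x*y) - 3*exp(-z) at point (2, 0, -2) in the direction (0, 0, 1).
3*exp(2)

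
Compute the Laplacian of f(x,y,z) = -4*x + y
0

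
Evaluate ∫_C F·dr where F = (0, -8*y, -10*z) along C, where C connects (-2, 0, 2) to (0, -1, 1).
11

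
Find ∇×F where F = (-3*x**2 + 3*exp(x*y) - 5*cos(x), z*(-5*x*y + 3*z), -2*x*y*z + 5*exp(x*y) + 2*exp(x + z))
(5*x*y - 2*x*z + 5*x*exp(x*y) - 6*z, 2*y*z - 5*y*exp(x*y) - 2*exp(x + z), -3*x*exp(x*y) - 5*y*z)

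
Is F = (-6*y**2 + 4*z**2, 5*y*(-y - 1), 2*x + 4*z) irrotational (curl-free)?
No, ∇×F = (0, 8*z - 2, 12*y)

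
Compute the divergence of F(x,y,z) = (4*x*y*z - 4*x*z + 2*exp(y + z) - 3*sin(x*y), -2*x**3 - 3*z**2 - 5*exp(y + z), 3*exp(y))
4*y*z - 3*y*cos(x*y) - 4*z - 5*exp(y + z)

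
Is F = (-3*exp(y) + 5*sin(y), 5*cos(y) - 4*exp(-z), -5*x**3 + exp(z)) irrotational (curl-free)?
No, ∇×F = (-4*exp(-z), 15*x**2, 3*exp(y) - 5*cos(y))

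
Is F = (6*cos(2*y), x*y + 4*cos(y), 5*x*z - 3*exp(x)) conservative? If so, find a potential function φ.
No, ∇×F = (0, -5*z + 3*exp(x), y + 12*sin(2*y)) ≠ 0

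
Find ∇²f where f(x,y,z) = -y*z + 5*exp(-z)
5*exp(-z)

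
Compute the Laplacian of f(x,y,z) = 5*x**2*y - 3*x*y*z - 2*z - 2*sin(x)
10*y + 2*sin(x)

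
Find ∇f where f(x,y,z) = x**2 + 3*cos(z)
(2*x, 0, -3*sin(z))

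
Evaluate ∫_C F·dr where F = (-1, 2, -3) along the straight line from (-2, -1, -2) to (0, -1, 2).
-14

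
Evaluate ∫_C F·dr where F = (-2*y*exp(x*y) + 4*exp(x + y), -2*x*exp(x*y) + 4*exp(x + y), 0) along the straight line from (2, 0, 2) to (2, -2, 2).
-4*exp(2) - 2*exp(-4) + 6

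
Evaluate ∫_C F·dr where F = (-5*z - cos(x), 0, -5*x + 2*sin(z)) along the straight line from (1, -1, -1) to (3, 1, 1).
-20 - sin(3) + sin(1)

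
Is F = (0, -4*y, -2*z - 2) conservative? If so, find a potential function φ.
Yes, F is conservative. φ = -2*y**2 - z**2 - 2*z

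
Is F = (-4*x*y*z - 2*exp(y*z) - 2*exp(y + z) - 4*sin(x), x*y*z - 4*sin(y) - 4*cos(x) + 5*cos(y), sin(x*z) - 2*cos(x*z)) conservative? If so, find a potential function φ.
No, ∇×F = (-x*y, -4*x*y - 2*y*exp(y*z) - 2*z*sin(x*z) - z*cos(x*z) - 2*exp(y + z), 4*x*z + y*z + 2*z*exp(y*z) + 2*exp(y + z) + 4*sin(x)) ≠ 0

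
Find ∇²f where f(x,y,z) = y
0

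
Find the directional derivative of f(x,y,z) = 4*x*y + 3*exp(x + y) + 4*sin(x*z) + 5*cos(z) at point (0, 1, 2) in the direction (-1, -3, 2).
-sqrt(14)*(5*sin(2) + 6 + 6*E)/7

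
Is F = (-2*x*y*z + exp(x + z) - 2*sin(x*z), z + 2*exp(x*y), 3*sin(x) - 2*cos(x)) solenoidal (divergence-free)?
No, ∇·F = 2*x*exp(x*y) - 2*y*z - 2*z*cos(x*z) + exp(x + z)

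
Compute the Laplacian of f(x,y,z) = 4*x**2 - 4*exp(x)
8 - 4*exp(x)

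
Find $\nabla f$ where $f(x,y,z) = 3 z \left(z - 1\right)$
(0, 0, 6*z - 3)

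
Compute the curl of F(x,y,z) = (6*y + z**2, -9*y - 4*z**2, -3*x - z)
(8*z, 2*z + 3, -6)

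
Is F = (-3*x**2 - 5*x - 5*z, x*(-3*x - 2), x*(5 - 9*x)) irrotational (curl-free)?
No, ∇×F = (0, 18*x - 10, -6*x - 2)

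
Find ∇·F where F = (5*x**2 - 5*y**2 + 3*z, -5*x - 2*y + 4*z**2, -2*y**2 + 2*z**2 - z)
10*x + 4*z - 3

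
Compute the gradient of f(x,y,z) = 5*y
(0, 5, 0)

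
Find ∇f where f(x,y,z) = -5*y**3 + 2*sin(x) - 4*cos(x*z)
(4*z*sin(x*z) + 2*cos(x), -15*y**2, 4*x*sin(x*z))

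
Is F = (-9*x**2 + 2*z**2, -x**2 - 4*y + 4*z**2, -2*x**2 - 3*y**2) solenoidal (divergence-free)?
No, ∇·F = -18*x - 4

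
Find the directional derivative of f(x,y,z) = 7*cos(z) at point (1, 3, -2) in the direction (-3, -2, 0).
0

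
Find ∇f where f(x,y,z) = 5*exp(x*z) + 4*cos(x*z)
(z*(5*exp(x*z) - 4*sin(x*z)), 0, x*(5*exp(x*z) - 4*sin(x*z)))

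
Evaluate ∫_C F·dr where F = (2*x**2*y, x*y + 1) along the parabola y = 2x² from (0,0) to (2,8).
424/5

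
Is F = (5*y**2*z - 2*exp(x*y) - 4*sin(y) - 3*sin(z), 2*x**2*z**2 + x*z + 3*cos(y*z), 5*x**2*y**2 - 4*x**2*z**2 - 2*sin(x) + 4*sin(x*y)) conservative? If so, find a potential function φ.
No, ∇×F = (10*x**2*y - 4*x**2*z + 4*x*cos(x*y) - x + 3*y*sin(y*z), -10*x*y**2 + 8*x*z**2 + 5*y**2 - 4*y*cos(x*y) + 2*cos(x) - 3*cos(z), 4*x*z**2 + 2*x*exp(x*y) - 10*y*z + z + 4*cos(y)) ≠ 0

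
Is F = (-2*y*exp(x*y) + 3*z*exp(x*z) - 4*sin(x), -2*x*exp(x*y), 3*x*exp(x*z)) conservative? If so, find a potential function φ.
Yes, F is conservative. φ = -2*exp(x*y) + 3*exp(x*z) + 4*cos(x)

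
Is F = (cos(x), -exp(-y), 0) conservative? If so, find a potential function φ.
Yes, F is conservative. φ = sin(x) + exp(-y)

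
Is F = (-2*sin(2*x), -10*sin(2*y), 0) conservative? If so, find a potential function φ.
Yes, F is conservative. φ = cos(2*x) + 5*cos(2*y)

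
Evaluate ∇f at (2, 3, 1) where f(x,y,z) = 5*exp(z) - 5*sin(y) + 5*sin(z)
(0, -5*cos(3), 5*cos(1) + 5*E)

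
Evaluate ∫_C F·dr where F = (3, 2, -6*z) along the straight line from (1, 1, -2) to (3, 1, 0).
18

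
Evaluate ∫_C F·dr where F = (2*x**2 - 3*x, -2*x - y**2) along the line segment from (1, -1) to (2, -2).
11/2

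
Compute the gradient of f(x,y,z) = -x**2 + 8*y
(-2*x, 8, 0)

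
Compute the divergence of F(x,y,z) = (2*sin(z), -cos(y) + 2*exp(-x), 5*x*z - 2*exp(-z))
5*x + sin(y) + 2*exp(-z)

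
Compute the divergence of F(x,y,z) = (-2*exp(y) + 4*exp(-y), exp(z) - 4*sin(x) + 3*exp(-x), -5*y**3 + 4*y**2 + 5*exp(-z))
-5*exp(-z)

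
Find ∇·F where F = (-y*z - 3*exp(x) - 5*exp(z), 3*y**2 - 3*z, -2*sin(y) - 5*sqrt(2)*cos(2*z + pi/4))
6*y - 3*exp(x) + 10*sqrt(2)*sin(2*z + pi/4)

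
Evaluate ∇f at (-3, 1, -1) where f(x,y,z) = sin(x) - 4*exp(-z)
(cos(3), 0, 4*E)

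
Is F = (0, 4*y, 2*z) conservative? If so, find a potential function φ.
Yes, F is conservative. φ = 2*y**2 + z**2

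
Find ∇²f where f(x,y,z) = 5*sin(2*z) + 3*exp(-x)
-20*sin(2*z) + 3*exp(-x)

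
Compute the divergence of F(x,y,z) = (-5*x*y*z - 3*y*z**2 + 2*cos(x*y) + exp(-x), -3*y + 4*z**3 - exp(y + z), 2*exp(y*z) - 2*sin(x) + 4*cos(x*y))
-5*y*z + 2*y*exp(y*z) - 2*y*sin(x*y) - exp(y + z) - 3 - exp(-x)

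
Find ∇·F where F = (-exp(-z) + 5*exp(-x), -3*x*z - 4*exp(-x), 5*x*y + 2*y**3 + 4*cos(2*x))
-5*exp(-x)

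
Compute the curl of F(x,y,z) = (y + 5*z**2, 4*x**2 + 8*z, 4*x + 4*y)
(-4, 10*z - 4, 8*x - 1)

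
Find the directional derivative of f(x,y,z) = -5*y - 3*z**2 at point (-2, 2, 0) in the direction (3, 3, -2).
-15*sqrt(22)/22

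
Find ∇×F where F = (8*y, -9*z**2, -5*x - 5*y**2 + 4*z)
(-10*y + 18*z, 5, -8)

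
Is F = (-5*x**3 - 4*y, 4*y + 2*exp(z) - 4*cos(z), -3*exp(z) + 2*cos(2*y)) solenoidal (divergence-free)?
No, ∇·F = -15*x**2 - 3*exp(z) + 4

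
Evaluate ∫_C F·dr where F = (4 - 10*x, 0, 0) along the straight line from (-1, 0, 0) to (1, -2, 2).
8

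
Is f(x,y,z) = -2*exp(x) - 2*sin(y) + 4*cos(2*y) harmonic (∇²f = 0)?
No, ∇²f = -2*exp(x) + 2*sin(y) - 16*cos(2*y)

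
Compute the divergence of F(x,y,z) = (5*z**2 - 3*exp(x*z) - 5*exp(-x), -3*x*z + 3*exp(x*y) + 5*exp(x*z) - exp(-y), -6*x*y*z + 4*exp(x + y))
-6*x*y + 3*x*exp(x*y) - 3*z*exp(x*z) + exp(-y) + 5*exp(-x)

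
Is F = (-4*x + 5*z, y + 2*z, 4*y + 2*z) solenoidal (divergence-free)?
No, ∇·F = -1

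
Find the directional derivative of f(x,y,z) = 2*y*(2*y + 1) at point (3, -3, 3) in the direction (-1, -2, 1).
22*sqrt(6)/3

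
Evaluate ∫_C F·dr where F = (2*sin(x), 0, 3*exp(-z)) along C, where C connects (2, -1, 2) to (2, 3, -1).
3*(1 - exp(3))*exp(-2)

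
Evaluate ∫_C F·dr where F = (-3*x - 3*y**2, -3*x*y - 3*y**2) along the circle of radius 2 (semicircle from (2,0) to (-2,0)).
16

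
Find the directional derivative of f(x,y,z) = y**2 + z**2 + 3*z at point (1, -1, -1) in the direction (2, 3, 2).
-4*sqrt(17)/17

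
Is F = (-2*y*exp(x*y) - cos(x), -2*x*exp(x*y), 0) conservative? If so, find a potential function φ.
Yes, F is conservative. φ = -2*exp(x*y) - sin(x)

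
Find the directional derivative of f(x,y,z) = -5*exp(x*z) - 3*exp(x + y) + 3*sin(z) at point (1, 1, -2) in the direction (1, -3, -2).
sqrt(14)*(-3*exp(2)*cos(2) + 10 + 3*exp(4))*exp(-2)/7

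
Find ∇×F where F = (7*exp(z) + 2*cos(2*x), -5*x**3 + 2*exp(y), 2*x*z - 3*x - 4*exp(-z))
(0, -2*z + 7*exp(z) + 3, -15*x**2)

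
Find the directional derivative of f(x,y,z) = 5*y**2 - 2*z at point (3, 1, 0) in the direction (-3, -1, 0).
-sqrt(10)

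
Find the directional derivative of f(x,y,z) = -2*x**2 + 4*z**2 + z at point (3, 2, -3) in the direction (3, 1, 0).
-18*sqrt(10)/5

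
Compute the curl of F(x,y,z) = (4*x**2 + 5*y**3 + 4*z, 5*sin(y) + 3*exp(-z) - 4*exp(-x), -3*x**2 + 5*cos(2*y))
(-10*sin(2*y) + 3*exp(-z), 6*x + 4, -15*y**2 + 4*exp(-x))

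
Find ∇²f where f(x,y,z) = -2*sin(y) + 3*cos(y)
2*sin(y) - 3*cos(y)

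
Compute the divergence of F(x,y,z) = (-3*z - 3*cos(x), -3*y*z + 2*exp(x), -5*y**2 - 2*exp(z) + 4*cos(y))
-3*z - 2*exp(z) + 3*sin(x)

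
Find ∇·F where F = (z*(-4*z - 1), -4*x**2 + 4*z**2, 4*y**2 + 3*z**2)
6*z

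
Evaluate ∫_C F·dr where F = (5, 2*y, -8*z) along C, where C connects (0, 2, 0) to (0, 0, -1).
-8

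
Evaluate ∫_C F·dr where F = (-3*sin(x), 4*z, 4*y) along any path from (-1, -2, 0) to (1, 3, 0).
0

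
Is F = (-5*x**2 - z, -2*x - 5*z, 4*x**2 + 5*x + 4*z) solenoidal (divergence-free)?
No, ∇·F = 4 - 10*x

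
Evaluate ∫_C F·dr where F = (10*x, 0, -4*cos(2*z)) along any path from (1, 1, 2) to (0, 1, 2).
-5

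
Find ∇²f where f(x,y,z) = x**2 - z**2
0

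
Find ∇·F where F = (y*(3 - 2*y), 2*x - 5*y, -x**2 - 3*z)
-8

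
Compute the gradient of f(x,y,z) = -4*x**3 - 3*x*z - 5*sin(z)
(-12*x**2 - 3*z, 0, -3*x - 5*cos(z))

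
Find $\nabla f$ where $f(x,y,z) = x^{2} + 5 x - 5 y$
(2*x + 5, -5, 0)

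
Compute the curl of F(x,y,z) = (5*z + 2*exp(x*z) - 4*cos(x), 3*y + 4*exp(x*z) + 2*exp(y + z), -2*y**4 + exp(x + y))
(-4*x*exp(x*z) - 8*y**3 + exp(x + y) - 2*exp(y + z), 2*x*exp(x*z) - exp(x + y) + 5, 4*z*exp(x*z))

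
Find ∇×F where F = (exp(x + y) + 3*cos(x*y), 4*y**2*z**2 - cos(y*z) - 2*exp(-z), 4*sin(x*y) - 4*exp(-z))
(4*x*cos(x*y) - 8*y**2*z - y*sin(y*z) - 2*exp(-z), -4*y*cos(x*y), 3*x*sin(x*y) - exp(x + y))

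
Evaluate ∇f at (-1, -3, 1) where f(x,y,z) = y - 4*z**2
(0, 1, -8)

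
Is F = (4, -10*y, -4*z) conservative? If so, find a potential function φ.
Yes, F is conservative. φ = 4*x - 5*y**2 - 2*z**2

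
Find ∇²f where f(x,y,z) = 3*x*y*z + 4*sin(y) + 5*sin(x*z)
-5*x**2*sin(x*z) - 5*z**2*sin(x*z) - 4*sin(y)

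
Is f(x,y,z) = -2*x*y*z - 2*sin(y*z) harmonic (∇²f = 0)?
No, ∇²f = 2*(y**2 + z**2)*sin(y*z)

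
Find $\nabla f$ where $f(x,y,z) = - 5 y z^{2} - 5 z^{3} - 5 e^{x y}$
(-5*y*exp(x*y), -5*x*exp(x*y) - 5*z**2, 5*z*(-2*y - 3*z))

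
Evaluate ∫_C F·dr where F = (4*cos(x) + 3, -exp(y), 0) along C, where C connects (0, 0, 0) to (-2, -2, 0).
-5 - 4*sin(2) - exp(-2)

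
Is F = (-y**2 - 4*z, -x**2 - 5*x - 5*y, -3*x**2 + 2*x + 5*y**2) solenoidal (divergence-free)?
No, ∇·F = -5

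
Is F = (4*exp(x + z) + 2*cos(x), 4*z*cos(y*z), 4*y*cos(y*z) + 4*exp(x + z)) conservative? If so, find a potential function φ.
Yes, F is conservative. φ = 4*exp(x + z) + 2*sin(x) + 4*sin(y*z)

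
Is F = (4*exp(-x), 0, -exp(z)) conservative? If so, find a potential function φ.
Yes, F is conservative. φ = -exp(z) - 4*exp(-x)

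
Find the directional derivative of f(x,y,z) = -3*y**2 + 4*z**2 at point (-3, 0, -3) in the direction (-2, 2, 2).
-8*sqrt(3)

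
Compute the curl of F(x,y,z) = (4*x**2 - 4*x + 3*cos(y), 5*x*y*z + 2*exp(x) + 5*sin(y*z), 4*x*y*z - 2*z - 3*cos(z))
(-5*x*y + 4*x*z - 5*y*cos(y*z), -4*y*z, 5*y*z + 2*exp(x) + 3*sin(y))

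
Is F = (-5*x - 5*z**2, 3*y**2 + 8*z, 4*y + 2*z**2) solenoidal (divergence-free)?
No, ∇·F = 6*y + 4*z - 5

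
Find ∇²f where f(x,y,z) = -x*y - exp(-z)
-exp(-z)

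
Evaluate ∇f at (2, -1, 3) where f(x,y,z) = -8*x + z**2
(-8, 0, 6)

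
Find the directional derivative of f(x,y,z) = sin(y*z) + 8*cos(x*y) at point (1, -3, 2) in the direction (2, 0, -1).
3*sqrt(5)*(-16*sin(3) + cos(6))/5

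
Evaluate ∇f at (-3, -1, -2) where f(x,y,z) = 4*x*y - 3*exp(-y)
(-4, -12 + 3*E, 0)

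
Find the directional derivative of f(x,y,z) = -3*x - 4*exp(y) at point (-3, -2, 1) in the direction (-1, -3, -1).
3*sqrt(11)*(4 + exp(2))*exp(-2)/11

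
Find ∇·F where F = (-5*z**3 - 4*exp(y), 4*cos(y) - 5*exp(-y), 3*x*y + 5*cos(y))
-4*sin(y) + 5*exp(-y)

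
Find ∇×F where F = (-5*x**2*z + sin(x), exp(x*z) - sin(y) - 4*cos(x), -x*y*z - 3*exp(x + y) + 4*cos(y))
(-x*z - x*exp(x*z) - 3*exp(x + y) - 4*sin(y), -5*x**2 + y*z + 3*exp(x + y), z*exp(x*z) + 4*sin(x))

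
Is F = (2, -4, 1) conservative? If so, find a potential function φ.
Yes, F is conservative. φ = 2*x - 4*y + z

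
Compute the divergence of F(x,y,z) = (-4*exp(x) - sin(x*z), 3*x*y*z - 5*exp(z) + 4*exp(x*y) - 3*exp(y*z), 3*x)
3*x*z + 4*x*exp(x*y) - 3*z*exp(y*z) - z*cos(x*z) - 4*exp(x)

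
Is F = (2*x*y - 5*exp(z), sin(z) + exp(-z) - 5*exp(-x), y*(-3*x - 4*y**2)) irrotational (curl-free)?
No, ∇×F = (-3*x - 12*y**2 - cos(z) + exp(-z), 3*y - 5*exp(z), -2*x + 5*exp(-x))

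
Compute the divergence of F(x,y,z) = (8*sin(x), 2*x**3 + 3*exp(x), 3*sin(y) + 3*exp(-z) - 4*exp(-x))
8*cos(x) - 3*exp(-z)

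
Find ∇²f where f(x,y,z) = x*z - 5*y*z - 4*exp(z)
-4*exp(z)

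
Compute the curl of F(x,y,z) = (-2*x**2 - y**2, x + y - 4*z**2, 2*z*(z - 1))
(8*z, 0, 2*y + 1)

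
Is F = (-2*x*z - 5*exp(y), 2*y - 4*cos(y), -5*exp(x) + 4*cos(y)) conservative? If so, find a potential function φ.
No, ∇×F = (-4*sin(y), -2*x + 5*exp(x), 5*exp(y)) ≠ 0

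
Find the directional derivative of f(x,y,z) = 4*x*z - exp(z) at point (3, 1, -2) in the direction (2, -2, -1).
-28/3 + exp(-2)/3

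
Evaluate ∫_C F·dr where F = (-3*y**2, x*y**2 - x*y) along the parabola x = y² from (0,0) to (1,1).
-31/20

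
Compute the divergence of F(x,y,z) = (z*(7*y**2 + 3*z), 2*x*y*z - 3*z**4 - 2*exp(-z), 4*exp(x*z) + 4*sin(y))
2*x*(z + 2*exp(x*z))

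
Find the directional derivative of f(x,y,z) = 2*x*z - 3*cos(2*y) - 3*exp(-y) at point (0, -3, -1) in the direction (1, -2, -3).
sqrt(14)*(-3*exp(3) + 6*sin(6) - 1)/7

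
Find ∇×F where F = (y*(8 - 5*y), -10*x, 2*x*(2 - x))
(0, 4*x - 4, 10*y - 18)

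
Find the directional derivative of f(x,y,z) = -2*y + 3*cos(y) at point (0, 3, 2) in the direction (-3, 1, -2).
-sqrt(14)*(3*sin(3) + 2)/14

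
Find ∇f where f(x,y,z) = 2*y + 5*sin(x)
(5*cos(x), 2, 0)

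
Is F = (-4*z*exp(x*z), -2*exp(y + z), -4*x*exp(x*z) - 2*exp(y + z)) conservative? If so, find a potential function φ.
Yes, F is conservative. φ = -4*exp(x*z) - 2*exp(y + z)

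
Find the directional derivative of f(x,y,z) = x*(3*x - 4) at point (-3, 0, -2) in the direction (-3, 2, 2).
66*sqrt(17)/17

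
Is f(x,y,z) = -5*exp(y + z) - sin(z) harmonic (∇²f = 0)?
No, ∇²f = -10*exp(y + z) + sin(z)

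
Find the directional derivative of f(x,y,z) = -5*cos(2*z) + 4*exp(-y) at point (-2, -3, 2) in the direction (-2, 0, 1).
2*sqrt(5)*sin(4)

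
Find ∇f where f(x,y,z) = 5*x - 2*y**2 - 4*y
(5, -4*y - 4, 0)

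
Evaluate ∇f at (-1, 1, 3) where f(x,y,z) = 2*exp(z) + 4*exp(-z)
(0, 0, 2*(-2 + exp(6))*exp(-3))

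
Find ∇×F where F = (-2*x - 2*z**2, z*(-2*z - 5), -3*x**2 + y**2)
(2*y + 4*z + 5, 6*x - 4*z, 0)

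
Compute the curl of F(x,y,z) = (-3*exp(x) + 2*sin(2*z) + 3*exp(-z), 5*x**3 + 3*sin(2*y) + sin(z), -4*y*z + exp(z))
(-4*z - cos(z), 4*cos(2*z) - 3*exp(-z), 15*x**2)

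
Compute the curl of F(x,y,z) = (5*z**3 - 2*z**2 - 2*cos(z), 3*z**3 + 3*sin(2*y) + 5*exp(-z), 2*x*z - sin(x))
(-9*z**2 + 5*exp(-z), 15*z**2 - 6*z + 2*sin(z) + cos(x), 0)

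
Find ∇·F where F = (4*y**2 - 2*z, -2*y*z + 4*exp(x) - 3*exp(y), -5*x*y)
-2*z - 3*exp(y)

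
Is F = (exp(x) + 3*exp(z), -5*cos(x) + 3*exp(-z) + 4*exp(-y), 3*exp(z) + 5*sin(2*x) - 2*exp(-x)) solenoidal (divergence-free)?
No, ∇·F = exp(x) + 3*exp(z) - 4*exp(-y)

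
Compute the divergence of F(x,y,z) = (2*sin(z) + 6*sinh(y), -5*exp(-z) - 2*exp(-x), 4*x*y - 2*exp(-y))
0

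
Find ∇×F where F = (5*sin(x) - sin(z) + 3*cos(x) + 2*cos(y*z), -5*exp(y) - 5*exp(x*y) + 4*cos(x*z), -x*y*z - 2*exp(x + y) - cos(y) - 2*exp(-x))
(-x*z + 4*x*sin(x*z) - 2*exp(x + y) + sin(y), y*z - 2*y*sin(y*z) + 2*exp(x + y) - cos(z) - 2*exp(-x), -5*y*exp(x*y) - 4*z*sin(x*z) + 2*z*sin(y*z))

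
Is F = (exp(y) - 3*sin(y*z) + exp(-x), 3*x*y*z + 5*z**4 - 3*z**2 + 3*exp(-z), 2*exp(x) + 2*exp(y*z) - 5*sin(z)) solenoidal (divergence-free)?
No, ∇·F = 3*x*z + 2*y*exp(y*z) - 5*cos(z) - exp(-x)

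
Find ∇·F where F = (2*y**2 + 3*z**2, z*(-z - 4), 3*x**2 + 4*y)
0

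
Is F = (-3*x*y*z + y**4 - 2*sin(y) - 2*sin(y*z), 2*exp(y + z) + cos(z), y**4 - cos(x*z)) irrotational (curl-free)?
No, ∇×F = (4*y**3 - 2*exp(y + z) + sin(z), -3*x*y - 2*y*cos(y*z) - z*sin(x*z), 3*x*z - 4*y**3 + 2*z*cos(y*z) + 2*cos(y))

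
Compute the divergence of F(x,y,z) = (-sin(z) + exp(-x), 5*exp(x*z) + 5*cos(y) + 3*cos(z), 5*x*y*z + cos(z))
5*x*y - 5*sin(y) - sin(z) - exp(-x)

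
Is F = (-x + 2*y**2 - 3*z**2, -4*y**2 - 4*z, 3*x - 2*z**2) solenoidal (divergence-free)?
No, ∇·F = -8*y - 4*z - 1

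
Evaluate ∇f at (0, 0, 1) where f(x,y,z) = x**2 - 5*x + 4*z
(-5, 0, 4)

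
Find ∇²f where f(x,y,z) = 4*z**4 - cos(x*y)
x**2*cos(x*y) + y**2*cos(x*y) + 48*z**2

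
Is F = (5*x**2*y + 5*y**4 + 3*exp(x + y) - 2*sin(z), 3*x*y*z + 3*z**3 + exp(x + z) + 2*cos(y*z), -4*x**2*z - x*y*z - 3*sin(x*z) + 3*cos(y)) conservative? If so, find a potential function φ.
No, ∇×F = (-3*x*y - x*z + 2*y*sin(y*z) - 9*z**2 - exp(x + z) - 3*sin(y), 8*x*z + y*z + 3*z*cos(x*z) - 2*cos(z), -5*x**2 - 20*y**3 + 3*y*z - 3*exp(x + y) + exp(x + z)) ≠ 0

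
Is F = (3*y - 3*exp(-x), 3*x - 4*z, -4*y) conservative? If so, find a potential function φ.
Yes, F is conservative. φ = 3*x*y - 4*y*z + 3*exp(-x)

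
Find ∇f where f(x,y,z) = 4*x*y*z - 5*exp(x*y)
(y*(4*z - 5*exp(x*y)), x*(4*z - 5*exp(x*y)), 4*x*y)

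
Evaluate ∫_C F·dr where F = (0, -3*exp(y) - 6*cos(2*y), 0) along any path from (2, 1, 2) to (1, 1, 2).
0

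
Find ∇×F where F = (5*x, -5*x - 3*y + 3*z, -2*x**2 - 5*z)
(-3, 4*x, -5)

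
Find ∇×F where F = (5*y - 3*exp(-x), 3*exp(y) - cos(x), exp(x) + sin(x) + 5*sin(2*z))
(0, -exp(x) - cos(x), sin(x) - 5)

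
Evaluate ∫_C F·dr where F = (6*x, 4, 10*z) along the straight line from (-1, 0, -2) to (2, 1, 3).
38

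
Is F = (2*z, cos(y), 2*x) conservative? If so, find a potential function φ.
Yes, F is conservative. φ = 2*x*z + sin(y)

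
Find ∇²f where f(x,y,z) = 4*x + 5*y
0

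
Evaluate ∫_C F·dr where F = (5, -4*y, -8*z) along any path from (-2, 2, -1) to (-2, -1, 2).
-6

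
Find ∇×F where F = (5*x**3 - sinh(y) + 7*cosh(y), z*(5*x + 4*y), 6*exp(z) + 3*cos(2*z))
(-5*x - 4*y, 0, 5*z - 7*sinh(y) + cosh(y))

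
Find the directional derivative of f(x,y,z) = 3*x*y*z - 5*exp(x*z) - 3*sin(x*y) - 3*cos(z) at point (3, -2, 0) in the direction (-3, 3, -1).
3*sqrt(19)*(11 - 15*cos(6))/19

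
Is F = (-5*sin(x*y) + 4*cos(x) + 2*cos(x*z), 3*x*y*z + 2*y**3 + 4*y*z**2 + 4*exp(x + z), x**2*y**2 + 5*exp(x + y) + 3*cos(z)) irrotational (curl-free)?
No, ∇×F = (2*x**2*y - 3*x*y - 8*y*z + 5*exp(x + y) - 4*exp(x + z), -2*x*y**2 - 2*x*sin(x*z) - 5*exp(x + y), 5*x*cos(x*y) + 3*y*z + 4*exp(x + z))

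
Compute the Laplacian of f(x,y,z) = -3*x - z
0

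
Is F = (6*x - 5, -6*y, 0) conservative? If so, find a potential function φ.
Yes, F is conservative. φ = 3*x**2 - 5*x - 3*y**2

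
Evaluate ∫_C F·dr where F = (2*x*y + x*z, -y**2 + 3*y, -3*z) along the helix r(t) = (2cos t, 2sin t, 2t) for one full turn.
4*pi*(1 - 6*pi)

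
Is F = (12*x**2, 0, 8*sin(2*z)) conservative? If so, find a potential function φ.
Yes, F is conservative. φ = 4*x**3 - 4*cos(2*z)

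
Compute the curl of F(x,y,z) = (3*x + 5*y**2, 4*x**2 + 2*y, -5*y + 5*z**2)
(-5, 0, 8*x - 10*y)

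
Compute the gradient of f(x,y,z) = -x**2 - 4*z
(-2*x, 0, -4)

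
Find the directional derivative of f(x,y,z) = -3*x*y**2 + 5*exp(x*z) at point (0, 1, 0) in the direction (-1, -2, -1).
sqrt(6)/2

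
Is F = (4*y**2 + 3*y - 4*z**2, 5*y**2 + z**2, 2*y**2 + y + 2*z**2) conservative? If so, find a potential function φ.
No, ∇×F = (4*y - 2*z + 1, -8*z, -8*y - 3) ≠ 0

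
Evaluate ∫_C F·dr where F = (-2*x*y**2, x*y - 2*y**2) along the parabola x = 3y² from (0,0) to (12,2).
-1132/3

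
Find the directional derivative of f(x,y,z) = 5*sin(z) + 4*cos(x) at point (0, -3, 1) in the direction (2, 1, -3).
-15*sqrt(14)*cos(1)/14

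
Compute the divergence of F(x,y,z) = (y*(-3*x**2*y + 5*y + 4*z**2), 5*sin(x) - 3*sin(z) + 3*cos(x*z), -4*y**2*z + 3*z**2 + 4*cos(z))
-6*x*y**2 - 4*y**2 + 6*z - 4*sin(z)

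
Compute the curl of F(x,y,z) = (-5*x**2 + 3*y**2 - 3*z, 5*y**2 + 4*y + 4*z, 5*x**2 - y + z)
(-5, -10*x - 3, -6*y)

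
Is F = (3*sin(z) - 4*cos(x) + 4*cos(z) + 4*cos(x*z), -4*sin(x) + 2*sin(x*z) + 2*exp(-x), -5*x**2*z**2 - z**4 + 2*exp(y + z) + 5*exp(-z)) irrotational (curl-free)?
No, ∇×F = (-2*x*cos(x*z) + 2*exp(y + z), 10*x*z**2 - 4*x*sin(x*z) - 4*sin(z) + 3*cos(z), 2*z*cos(x*z) - 4*cos(x) - 2*exp(-x))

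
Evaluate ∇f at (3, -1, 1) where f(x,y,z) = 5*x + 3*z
(5, 0, 3)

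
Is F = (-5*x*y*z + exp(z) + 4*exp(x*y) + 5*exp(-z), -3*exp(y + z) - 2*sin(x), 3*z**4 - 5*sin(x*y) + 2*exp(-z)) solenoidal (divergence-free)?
No, ∇·F = -5*y*z + 4*y*exp(x*y) + 12*z**3 - 3*exp(y + z) - 2*exp(-z)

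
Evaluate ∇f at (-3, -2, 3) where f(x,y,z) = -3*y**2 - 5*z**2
(0, 12, -30)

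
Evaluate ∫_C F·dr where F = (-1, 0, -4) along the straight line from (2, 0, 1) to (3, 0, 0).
3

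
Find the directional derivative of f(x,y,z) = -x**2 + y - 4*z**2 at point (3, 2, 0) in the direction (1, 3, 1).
-3*sqrt(11)/11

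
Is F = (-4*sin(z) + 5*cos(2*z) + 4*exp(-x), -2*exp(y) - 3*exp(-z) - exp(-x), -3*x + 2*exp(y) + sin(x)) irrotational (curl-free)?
No, ∇×F = (2*exp(y) - 3*exp(-z), -10*sin(2*z) - cos(x) - 4*cos(z) + 3, exp(-x))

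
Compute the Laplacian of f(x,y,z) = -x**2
-2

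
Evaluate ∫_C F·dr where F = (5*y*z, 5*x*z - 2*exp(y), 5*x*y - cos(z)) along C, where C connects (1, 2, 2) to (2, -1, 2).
-40 - 2*exp(-1) + 2*exp(2)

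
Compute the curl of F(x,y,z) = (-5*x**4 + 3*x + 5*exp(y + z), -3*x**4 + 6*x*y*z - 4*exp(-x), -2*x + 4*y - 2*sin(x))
(-6*x*y + 4, 5*exp(y + z) + 2*cos(x) + 2, -12*x**3 + 6*y*z - 5*exp(y + z) + 4*exp(-x))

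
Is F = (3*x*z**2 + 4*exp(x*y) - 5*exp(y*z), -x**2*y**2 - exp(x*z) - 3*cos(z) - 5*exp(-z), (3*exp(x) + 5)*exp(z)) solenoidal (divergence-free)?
No, ∇·F = -2*x**2*y + 4*y*exp(x*y) + 3*z**2 + (3*exp(x) + 5)*exp(z)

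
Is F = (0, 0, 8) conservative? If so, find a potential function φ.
Yes, F is conservative. φ = 8*z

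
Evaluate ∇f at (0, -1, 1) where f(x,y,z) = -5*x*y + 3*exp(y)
(5, 3*exp(-1), 0)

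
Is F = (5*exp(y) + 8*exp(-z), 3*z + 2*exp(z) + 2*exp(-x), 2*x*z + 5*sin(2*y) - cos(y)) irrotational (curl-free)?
No, ∇×F = (-2*exp(z) + sin(y) + 10*cos(2*y) - 3, -2*z - 8*exp(-z), -5*exp(y) - 2*exp(-x))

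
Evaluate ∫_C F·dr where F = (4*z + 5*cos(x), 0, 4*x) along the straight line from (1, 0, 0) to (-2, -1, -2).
-5*sin(2) - 5*sin(1) + 16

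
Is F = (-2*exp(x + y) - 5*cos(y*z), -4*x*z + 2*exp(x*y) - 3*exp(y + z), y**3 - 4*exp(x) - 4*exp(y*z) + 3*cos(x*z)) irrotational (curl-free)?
No, ∇×F = (4*x + 3*y**2 - 4*z*exp(y*z) + 3*exp(y + z), 5*y*sin(y*z) + 3*z*sin(x*z) + 4*exp(x), 2*y*exp(x*y) - 5*z*sin(y*z) - 4*z + 2*exp(x + y))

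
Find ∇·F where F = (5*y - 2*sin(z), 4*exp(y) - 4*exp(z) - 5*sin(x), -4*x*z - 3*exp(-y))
-4*x + 4*exp(y)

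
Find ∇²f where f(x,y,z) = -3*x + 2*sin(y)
-2*sin(y)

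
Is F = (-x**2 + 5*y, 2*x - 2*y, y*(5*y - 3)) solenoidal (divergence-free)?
No, ∇·F = -2*x - 2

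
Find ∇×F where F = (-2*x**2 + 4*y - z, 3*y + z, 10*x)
(-1, -11, -4)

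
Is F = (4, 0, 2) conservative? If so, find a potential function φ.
Yes, F is conservative. φ = 4*x + 2*z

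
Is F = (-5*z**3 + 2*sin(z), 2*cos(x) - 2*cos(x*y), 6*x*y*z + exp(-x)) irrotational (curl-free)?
No, ∇×F = (6*x*z, -6*y*z - 15*z**2 + 2*cos(z) + exp(-x), 2*y*sin(x*y) - 2*sin(x))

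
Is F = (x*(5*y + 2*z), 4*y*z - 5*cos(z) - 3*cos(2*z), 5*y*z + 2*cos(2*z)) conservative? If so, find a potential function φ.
No, ∇×F = (-4*y + 5*z - 5*sin(z) - 6*sin(2*z), 2*x, -5*x) ≠ 0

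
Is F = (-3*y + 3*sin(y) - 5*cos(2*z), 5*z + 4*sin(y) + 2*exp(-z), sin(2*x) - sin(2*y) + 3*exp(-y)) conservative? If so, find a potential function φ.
No, ∇×F = (4*sin(y)**2 - 7 + 2*exp(-z) - 3*exp(-y), 10*sin(2*z) - 2*cos(2*x), 3 - 3*cos(y)) ≠ 0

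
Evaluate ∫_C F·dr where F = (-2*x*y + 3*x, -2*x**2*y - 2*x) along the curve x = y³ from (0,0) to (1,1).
-3/28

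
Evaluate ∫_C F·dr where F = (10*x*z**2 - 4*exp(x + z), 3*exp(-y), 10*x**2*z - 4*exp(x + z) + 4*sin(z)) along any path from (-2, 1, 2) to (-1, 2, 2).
-56 - 4*E - 3*exp(-2) + 3*exp(-1)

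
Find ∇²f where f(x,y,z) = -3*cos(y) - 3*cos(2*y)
3*cos(y) + 12*cos(2*y)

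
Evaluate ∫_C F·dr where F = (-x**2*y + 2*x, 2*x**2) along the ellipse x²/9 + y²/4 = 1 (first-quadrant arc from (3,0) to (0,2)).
27*pi/8 + 15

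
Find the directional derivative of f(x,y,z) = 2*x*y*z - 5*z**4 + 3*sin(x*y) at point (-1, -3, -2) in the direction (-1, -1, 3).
2*sqrt(11)*(6*cos(3) + 241)/11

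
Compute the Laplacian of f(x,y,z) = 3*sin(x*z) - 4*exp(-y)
(3*(-x**2 - z**2)*exp(y)*sin(x*z) - 4)*exp(-y)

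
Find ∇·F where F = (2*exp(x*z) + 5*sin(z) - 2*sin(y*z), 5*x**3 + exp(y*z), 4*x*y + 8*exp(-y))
z*(2*exp(x*z) + exp(y*z))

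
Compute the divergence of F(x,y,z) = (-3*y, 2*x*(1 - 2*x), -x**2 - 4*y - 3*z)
-3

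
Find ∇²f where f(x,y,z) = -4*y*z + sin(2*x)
-4*sin(2*x)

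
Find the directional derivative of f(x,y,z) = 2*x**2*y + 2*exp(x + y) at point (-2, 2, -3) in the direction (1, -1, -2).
-4*sqrt(6)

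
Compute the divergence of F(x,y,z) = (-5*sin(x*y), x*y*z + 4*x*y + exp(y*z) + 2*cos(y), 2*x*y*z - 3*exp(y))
2*x*y + x*z + 4*x - 5*y*cos(x*y) + z*exp(y*z) - 2*sin(y)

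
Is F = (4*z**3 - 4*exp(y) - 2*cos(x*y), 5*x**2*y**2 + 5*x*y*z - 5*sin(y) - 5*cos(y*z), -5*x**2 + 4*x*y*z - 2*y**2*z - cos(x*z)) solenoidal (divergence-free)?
No, ∇·F = 10*x**2*y + 4*x*y + 5*x*z + x*sin(x*z) - 2*y**2 + 2*y*sin(x*y) + 5*z*sin(y*z) - 5*cos(y)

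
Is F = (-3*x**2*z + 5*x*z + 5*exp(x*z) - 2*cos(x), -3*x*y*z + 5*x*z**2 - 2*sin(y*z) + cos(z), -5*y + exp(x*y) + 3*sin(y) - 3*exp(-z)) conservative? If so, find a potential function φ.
No, ∇×F = (3*x*y - 10*x*z + x*exp(x*y) + 2*y*cos(y*z) + sin(z) + 3*cos(y) - 5, -3*x**2 + 5*x*exp(x*z) + 5*x - y*exp(x*y), z*(-3*y + 5*z)) ≠ 0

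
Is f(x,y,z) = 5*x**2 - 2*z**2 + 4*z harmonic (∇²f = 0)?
No, ∇²f = 6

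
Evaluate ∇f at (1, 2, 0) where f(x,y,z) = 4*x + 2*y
(4, 2, 0)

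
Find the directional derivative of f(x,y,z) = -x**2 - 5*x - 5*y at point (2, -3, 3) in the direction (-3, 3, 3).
4*sqrt(3)/3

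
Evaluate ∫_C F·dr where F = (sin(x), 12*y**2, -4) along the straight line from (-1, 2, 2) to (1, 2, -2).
16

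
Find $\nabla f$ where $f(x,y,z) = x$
(1, 0, 0)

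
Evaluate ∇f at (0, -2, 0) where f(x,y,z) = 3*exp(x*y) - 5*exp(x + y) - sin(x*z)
(-6 - 5*exp(-2), -5*exp(-2), 0)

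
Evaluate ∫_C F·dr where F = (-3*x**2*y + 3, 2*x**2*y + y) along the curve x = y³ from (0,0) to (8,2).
-4158/5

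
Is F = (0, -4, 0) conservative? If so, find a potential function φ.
Yes, F is conservative. φ = -4*y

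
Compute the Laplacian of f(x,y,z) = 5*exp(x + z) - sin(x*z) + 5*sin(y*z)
x**2*sin(x*z) - 5*y**2*sin(y*z) + z**2*sin(x*z) - 5*z**2*sin(y*z) + 10*exp(x + z)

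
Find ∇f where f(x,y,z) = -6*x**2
(-12*x, 0, 0)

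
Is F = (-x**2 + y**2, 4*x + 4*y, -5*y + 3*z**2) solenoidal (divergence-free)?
No, ∇·F = -2*x + 6*z + 4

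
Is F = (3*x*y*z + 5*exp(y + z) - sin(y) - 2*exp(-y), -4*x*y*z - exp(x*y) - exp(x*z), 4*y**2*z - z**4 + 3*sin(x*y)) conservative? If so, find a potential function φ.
No, ∇×F = (4*x*y + x*exp(x*z) + 3*x*cos(x*y) + 8*y*z, 3*x*y - 3*y*cos(x*y) + 5*exp(y + z), -3*x*z - 4*y*z - y*exp(x*y) - z*exp(x*z) - 5*exp(y + z) + cos(y) - 2*exp(-y)) ≠ 0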